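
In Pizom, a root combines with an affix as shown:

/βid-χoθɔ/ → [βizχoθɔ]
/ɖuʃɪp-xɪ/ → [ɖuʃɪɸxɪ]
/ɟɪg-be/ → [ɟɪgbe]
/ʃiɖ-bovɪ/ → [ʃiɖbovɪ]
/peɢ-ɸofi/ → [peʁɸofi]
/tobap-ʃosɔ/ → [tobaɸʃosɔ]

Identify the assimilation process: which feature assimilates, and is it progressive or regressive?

regressive manner assimilation

Comparing underlying and surface forms, /d/ → [z] is the alternation; the neighbouring /χ/ is constant.
The change stop → fricative matches the manner of the following /χ/, identifying this as manner assimilation.
Place and voice are unchanged, so the assimilation is partial, not total.
Checking the remaining alternations: /p/ → [ɸ] before /x/ (stop → fricative, matching a fricative); /ɢ/ → [ʁ] before /ɸ/ (stop → fricative, matching a fricative); /p/ → [ɸ] before /ʃ/ (stop → fricative, matching a fricative) — only manner changes, and always toward the following segment.
No alternation appears in [ɟɪgbe], [ʃiɖbovɪ]: there the adjacent consonants already agree in manner (/g/ and /b/ are both stops; /ɖ/ and /b/ are both stops), so these forms are consistent with the same rule.
The trigger is the following segment, so the direction is regressive (anticipatory).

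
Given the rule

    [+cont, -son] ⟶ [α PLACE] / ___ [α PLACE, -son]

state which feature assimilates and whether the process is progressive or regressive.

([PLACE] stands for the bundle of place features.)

The rule copies the place features (abbreviated [PLACE]) from the environment onto the target, so the assimilating feature is place.
Since the environment is written after the underscore, the trigger follows the target; the direction is regressive.

regressive place assimilation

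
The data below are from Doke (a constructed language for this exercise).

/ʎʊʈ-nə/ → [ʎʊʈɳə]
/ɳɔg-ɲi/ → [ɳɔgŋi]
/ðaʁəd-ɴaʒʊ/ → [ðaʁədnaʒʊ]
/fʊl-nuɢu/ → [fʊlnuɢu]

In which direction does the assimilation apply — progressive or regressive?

progressive

Comparing underlying and surface forms, /n/ → [ɳ] is the alternation; the neighbouring /ʈ/ is constant.
The change alveolar → retroflex matches the place of the preceding /ʈ/, identifying this as place assimilation.
The other alternating forms pattern the same way: /ɲ/ → [ŋ] after /g/ (palatal → velar, matching velar); /ɴ/ → [n] after /d/ (uvular → alveolar, matching alveolar) — only place changes, and always toward the preceding segment.
Nothing changes in [fʊlnuɢu]: there the adjacent consonants already agree in place (/n/ and /l/ are both alveolar), so this form is consistent with the same rule.
The trigger is the preceding segment, so the direction is progressive (perseverative).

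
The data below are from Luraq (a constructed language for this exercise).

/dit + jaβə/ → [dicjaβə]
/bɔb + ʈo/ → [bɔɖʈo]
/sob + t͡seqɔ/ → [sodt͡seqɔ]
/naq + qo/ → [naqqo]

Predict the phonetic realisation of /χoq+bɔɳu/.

The data show regressive place assimilation: /t/ → [c] before /j/; /b/ → [ɖ] before /ʈ/; /b/ → [d] before /t͡s/. In each pair only place changes, matching the following consonant, while manner and voice stay constant.
Nothing changes in [naqqo]: there the adjacent consonants already agree in place (/q/ and /q/ are both uvular), so this form is consistent with the same rule.
/q/ is a voiceless uvular stop. The following trigger /b/ is bilabial, so /q/ must become bilabial as well.
The voiceless bilabial stop is [p], so /q/ → [p].

[χopbɔɳu]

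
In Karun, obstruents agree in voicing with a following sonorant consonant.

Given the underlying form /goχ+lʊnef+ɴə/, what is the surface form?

The rule targets /χ/ (voiceless uvular fricative), which sits before the trigger /l/ (voiced).
The voiced uvular fricative is [ʁ], so /χ/ → [ʁ].
At the second juncture, /f/ likewise becomes [v] adjacent to /ɴ/.

[goʁlʊnevɴə]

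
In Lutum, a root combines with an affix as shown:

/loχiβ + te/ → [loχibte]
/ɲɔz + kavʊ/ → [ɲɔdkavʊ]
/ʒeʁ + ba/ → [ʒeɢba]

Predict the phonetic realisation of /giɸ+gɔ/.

The data show regressive manner assimilation: /β/ → [b] before /t/; /z/ → [d] before /k/; /ʁ/ → [ɢ] before /b/. In each pair only manner changes, matching the following consonant, while place and voice stay constant.
The rule targets /ɸ/ (voiceless bilabial fricative), which sits before the trigger /g/ (stop).
The voiceless bilabial stop is [p], so /ɸ/ → [p].

[gipgɔ]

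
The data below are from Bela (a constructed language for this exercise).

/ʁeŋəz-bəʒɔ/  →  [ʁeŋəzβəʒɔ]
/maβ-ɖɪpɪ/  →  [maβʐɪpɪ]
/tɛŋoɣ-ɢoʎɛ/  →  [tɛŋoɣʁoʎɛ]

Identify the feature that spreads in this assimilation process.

Underlying /b/ is realised as [β] next to /z/; /z/ itself does not change.
The change stop → fricative matches the manner of the preceding /z/, identifying this as manner assimilation.
Checking the remaining alternations: /ɖ/ → [ʐ] after /β/ (stop → fricative, matching a fricative); /ɢ/ → [ʁ] after /ɣ/ (stop → fricative, matching a fricative) — only manner changes, and always toward the preceding segment.

manner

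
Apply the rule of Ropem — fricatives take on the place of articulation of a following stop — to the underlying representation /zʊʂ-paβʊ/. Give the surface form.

[zʊɸpaβʊ]

The rule targets /ʂ/ (voiceless retroflex fricative), which sits before the trigger /p/ (bilabial).
The voiceless bilabial fricative is [ɸ], so /ʂ/ → [ɸ].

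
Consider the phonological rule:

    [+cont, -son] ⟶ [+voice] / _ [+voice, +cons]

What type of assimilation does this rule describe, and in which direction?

regressive voicing assimilation

The structural change is [+voice], and the conditioning segment [+voice, +cons] (a voiced consonant) is itself voiced, so the target comes to share the voicing of its neighbour — voicing assimilation.
The conditioning segment sits to the right of the focus bar, meaning the trigger follows the segment that changes — regressive assimilation.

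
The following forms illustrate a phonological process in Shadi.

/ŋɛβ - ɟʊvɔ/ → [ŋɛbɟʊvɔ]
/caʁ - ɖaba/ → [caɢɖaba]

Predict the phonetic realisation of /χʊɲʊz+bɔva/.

The data show regressive manner assimilation: /β/ → [b] before /ɟ/; /ʁ/ → [ɢ] before /ɖ/. In each pair only manner changes, matching the following consonant, while place and voice stay constant.
/z/ is a voiced alveolar fricative. The following trigger /b/ is a stop, so /z/ must become a stop as well.
A voiced alveolar stop is [d], so the surface segment is [d].

[χʊɲʊdbɔva]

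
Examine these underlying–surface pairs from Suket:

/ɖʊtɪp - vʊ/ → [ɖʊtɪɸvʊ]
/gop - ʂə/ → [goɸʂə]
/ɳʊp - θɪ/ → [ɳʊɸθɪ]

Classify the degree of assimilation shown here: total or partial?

partial assimilation

The segment that alternates is /p/, which surfaces as [ɸ] when adjacent to /v/.
The change stop → fricative matches the manner of the following /v/, identifying this as manner assimilation.
Place and voice are unchanged, so the assimilation is partial, not total.
The same holds elsewhere in the data: /p/ → [ɸ] before /ʂ/ (stop → fricative, matching a fricative); /p/ → [ɸ] before /θ/ (stop → fricative, matching a fricative) — only manner changes, and always toward the following segment.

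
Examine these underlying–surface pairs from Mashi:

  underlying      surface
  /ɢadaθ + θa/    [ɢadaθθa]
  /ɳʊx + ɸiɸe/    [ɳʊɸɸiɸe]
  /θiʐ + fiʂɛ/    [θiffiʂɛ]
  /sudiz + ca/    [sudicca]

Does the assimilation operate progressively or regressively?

The segment that alternates is /x/, which surfaces as [ɸ] when adjacent to /ɸ/.
The output [ɸ] is identical to the trigger /ɸ/ — every feature (place, manner, voicing) has been copied — so this is total assimilation.
The other forms behave the same way: /ʐ/ → [f] before /f/; /z/ → [c] before /c/ — in each case the output is a copy of the following consonant.
In [ɢadaθθa] the two consonants at the boundary are already identical (/θ/ + /θ/), so the rule applies vacuously and nothing changes.
The trigger is the following segment, so the direction is regressive (anticipatory).

regressive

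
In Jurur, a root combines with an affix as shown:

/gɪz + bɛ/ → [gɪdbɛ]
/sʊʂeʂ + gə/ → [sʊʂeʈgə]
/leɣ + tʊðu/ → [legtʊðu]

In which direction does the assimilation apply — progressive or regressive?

regressive

Underlying /z/ is realised as [d] next to /b/; /b/ itself does not change.
/z/ is a fricative while /b/ is a stop; the output [d] is a stop, matching the trigger — so the feature that spreads is manner.
The same holds elsewhere in the data: /ʂ/ → [ʈ] before /g/ (fricative → stop, matching a stop); /ɣ/ → [g] before /t/ (fricative → stop, matching a stop) — only manner changes, and always toward the following segment.
Since the segment that changes precedes the conditioning segment, the assimilation is regressive.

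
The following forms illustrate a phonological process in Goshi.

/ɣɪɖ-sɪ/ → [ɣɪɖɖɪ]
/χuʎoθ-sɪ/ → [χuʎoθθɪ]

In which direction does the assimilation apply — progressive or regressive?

Comparing underlying and surface forms, /s/ → [ɖ] is the alternation; the neighbouring /ɖ/ is constant.
The output [ɖ] is identical to the trigger /ɖ/ — every feature (place, manner, voicing) has been copied — so this is total assimilation.
The other form behaves the same way: /s/ → [θ] after /θ/ — in each case the output is a copy of the preceding consonant.
The trigger is the preceding segment, so the direction is progressive (perseverative).

progressive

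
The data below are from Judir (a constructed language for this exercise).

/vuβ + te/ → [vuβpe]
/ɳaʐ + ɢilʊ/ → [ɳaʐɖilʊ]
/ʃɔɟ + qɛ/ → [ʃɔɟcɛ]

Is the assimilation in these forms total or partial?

Underlying /t/ is realised as [p] next to /β/; /β/ itself does not change.
/t/ is alveolar while /β/ is bilabial; the output [p] is bilabial, matching the trigger — so the feature that spreads is place.
Manner and voice are unchanged, so the assimilation is partial, not total.
The same holds elsewhere in the data: /ɢ/ → [ɖ] after /ʐ/ (uvular → retroflex, matching retroflex); /q/ → [c] after /ɟ/ (uvular → palatal, matching palatal) — only place changes, and always toward the preceding segment.

partial assimilation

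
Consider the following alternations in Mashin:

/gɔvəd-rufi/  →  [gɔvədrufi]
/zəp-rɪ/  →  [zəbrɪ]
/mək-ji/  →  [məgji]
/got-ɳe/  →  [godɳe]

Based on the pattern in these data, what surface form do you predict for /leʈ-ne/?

[leɖne]

The data show regressive voicing assimilation: /p/ → [b] before /r/; /k/ → [g] before /j/; /t/ → [d] before /ɳ/. In each pair only voicing changes, matching the following consonant, while place and manner stay constant.
No alternation appears in [gɔvədrufi]: there the adjacent consonants already agree in voicing (/d/ and /r/ are both voiced), so this form is consistent with the same rule.
/ʈ/ is a voiceless retroflex stop. The following trigger /n/ is voiced, so /ʈ/ must become voiced as well.
Changing only its voicing to voiced gives [ɖ] — the voiced retroflex stop.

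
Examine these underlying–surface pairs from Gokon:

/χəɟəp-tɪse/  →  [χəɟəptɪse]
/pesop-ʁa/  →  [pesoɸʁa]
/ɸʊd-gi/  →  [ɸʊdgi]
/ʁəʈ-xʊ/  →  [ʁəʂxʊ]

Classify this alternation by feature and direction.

regressive manner assimilation

The segment that alternates is /p/, which surfaces as [ɸ] when adjacent to /ʁ/.
The change stop → fricative matches the manner of the following /ʁ/, identifying this as manner assimilation.
Place and voice are unchanged, so the assimilation is partial, not total.
The same holds elsewhere in the data: /ʈ/ → [ʂ] before /x/ (stop → fricative, matching a fricative) — only manner changes, and always toward the following segment.
No alternation appears in [χəɟəptɪse], [ɸʊdgi]: there the adjacent consonants already agree in manner (/p/ and /t/ are both stops; /d/ and /g/ are both stops), so these forms are consistent with the same rule.
Since the segment that changes precedes the conditioning segment, the assimilation is regressive.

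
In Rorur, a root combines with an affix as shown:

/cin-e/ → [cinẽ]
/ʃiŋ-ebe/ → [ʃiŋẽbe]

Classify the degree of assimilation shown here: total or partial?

partial assimilation

The vowel /e/ surfaces as nasalised [ẽ] next to the preceding nasal /n/ — it has acquired the [+nasal] feature of its neighbour.
Likewise in the remaining data: /e/ → [ẽ] after /ŋ/ — each time a vowel is nasalised next to a preceding nasal.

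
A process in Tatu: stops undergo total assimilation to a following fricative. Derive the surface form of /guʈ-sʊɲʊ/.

/ʈ/ is the segment targeted by the rule; it sits immediately before /s/, so it assimilates completely and surfaces as [s].

[gussʊɲʊ]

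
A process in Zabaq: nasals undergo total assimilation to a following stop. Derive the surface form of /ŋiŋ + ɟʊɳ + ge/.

[ŋiɟɟʊgge]

/ŋ/ is the segment targeted by the rule; it sits immediately before /ɟ/, so it assimilates completely and surfaces as [ɟ].
At the second juncture, /ɳ/ likewise becomes [g] adjacent to /g/.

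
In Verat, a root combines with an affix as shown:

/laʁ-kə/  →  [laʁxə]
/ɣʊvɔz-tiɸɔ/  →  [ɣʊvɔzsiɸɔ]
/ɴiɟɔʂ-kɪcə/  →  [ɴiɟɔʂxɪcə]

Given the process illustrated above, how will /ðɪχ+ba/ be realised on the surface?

[ðɪχβa]

The data show progressive manner assimilation: /k/ → [x] after /ʁ/; /t/ → [s] after /z/; /k/ → [x] after /ʂ/. In each pair only manner changes, matching the preceding consonant, while place and voice stay constant.
/b/ is a voiced bilabial stop. The preceding trigger /χ/ is a fricative, so /b/ must become a fricative as well.
A voiced bilabial fricative is [β], so the surface segment is [β].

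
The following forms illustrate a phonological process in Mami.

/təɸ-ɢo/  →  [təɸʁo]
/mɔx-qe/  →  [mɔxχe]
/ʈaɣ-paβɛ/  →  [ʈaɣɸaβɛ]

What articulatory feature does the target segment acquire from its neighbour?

manner

The segment that alternates is /ɢ/, which surfaces as [ʁ] when adjacent to /ɸ/.
/ɢ/ is a stop while /ɸ/ is a fricative; the output [ʁ] is a fricative, matching the trigger — so the feature that spreads is manner.
The other alternating forms pattern the same way: /q/ → [χ] after /x/ (stop → fricative, matching a fricative); /p/ → [ɸ] after /ɣ/ (stop → fricative, matching a fricative) — only manner changes, and always toward the preceding segment.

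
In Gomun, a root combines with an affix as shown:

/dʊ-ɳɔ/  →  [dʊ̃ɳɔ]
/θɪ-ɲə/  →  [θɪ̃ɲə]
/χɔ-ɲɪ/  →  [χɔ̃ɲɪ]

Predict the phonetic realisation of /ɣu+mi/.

[ɣũmi]

The data show regressive nasality assimilation (vowel nasalisation): /ʊ/ → [ʊ̃] before /ɳ/; /ɪ/ → [ɪ̃] before /ɲ/; /ɔ/ → [ɔ̃] before /ɲ/ — a vowel is nasalised by an immediately following nasal consonant.
The vowel /u/ is adjacent to the following nasal /m/, so it acquires [+nasal] and surfaces as [ũ].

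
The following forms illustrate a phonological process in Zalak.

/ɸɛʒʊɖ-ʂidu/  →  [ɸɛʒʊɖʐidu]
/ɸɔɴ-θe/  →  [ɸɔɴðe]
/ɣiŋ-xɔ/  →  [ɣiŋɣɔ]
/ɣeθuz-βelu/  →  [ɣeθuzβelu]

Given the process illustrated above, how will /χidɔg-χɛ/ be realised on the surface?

The data show progressive voicing assimilation: /ʂ/ → [ʐ] after /ɖ/; /θ/ → [ð] after /ɴ/; /x/ → [ɣ] after /ŋ/. In each pair only voicing changes, matching the preceding consonant, while place and manner stay constant.
No alternation appears in [ɣeθuzβelu]: there the adjacent consonants already agree in voicing (/β/ and /z/ are both voiced), so this form is consistent with the same rule.
/χ/ is a voiceless uvular fricative. The preceding trigger /g/ is voiced, so /χ/ must become voiced as well.
Changing only its voicing to voiced gives [ʁ] — the voiced uvular fricative.

[χidɔgʁɛ]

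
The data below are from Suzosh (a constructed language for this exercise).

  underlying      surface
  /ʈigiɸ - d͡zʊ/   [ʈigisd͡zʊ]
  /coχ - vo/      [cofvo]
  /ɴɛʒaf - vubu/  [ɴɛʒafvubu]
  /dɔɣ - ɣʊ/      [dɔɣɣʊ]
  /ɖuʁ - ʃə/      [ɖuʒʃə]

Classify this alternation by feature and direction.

regressive place assimilation

Comparing underlying and surface forms, /ɸ/ → [s] is the alternation; the neighbouring /d͡z/ is constant.
The change bilabial → alveolar matches the place of the following /d͡z/, identifying this as place assimilation.
Manner and voice are unchanged, so the assimilation is partial, not total.
The other alternating forms pattern the same way: /χ/ → [f] before /v/ (uvular → labiodental, matching labiodental); /ʁ/ → [ʒ] before /ʃ/ (uvular → postalveolar, matching postalveolar) — only place changes, and always toward the following segment.
Nothing changes in [ɴɛʒafvubu], [dɔɣɣʊ]: there the adjacent consonants already agree in place (/f/ and /v/ are both labiodental; /ɣ/ and /ɣ/ are both velar), so these forms are consistent with the same rule.
Since the segment that changes precedes the conditioning segment, the assimilation is regressive.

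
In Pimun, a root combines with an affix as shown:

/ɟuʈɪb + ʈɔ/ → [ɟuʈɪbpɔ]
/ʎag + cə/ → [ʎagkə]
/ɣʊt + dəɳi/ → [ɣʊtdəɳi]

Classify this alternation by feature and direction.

progressive place assimilation

Underlying /ʈ/ is realised as [p] next to /b/; /b/ itself does not change.
The change retroflex → bilabial matches the place of the preceding /b/, identifying this as place assimilation.
Manner and voice are unchanged, so the assimilation is partial, not total.
The other alternating form patterns the same way: /c/ → [k] after /g/ (palatal → velar, matching velar) — only place changes, and always toward the preceding segment.
Nothing changes in [ɣʊtdəɳi]: there the adjacent consonants already agree in place (/d/ and /t/ are both alveolar), so this form is consistent with the same rule.
The trigger is the preceding segment, so the direction is progressive (perseverative).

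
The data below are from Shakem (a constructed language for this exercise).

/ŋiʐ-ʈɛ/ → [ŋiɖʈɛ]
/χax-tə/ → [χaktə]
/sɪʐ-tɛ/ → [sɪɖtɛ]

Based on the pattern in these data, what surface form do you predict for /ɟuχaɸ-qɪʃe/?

The data show regressive manner assimilation: /ʐ/ → [ɖ] before /ʈ/; /x/ → [k] before /t/; /ʐ/ → [ɖ] before /t/. In each pair only manner changes, matching the following consonant, while place and voice stay constant.
/ɸ/ is a voiceless bilabial fricative. The following trigger /q/ is a stop, so /ɸ/ must become a stop as well.
Changing only its manner to stop gives [p] — the voiceless bilabial stop.

[ɟuχapqɪʃe]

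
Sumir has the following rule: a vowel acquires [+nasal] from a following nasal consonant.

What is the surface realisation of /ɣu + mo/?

The vowel /u/ is adjacent to the following nasal /m/, so it acquires [+nasal] and surfaces as [ũ].

[ɣũmo]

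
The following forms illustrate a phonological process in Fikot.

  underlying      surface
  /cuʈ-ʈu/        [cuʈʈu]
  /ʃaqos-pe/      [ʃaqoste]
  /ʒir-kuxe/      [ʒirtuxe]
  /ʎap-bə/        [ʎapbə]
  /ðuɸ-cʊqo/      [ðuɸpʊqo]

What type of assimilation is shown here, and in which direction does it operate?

progressive place assimilation

Underlying /p/ is realised as [t] next to /s/; /s/ itself does not change.
/p/ is bilabial while /s/ is alveolar; the output [t] is alveolar, matching the trigger — so the feature that spreads is place.
Manner and voice are unchanged, so the assimilation is partial, not total.
Checking the remaining alternations: /k/ → [t] after /r/ (velar → alveolar, matching alveolar); /c/ → [p] after /ɸ/ (palatal → bilabial, matching bilabial) — only place changes, and always toward the preceding segment.
No alternation appears in [cuʈʈu], [ʎapbə]: there the adjacent consonants already agree in place (/ʈ/ and /ʈ/ are both retroflex; /b/ and /p/ are both bilabial), so these forms are consistent with the same rule.
The trigger is the preceding segment, so the direction is progressive (perseverative).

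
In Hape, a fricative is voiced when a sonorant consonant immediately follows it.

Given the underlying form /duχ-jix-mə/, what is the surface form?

[duʁjiɣmə]

/χ/ is a voiceless uvular fricative. The following trigger /j/ is voiced, so /χ/ must become voiced as well.
Changing only its voicing to voiced gives [ʁ] — the voiced uvular fricative.
At the second juncture, /x/ likewise becomes [ɣ] adjacent to /m/.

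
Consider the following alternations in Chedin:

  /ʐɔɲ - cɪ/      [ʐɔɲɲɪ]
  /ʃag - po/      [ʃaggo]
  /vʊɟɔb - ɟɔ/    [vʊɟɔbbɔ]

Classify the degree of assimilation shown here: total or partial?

Comparing underlying and surface forms, /c/ → [ɲ] is the alternation; the neighbouring /ɲ/ is constant.
The output [ɲ] is identical to the trigger /ɲ/ — every feature (place, manner, voicing) has been copied — so this is total assimilation.
The other forms behave the same way: /p/ → [g] after /g/; /ɟ/ → [b] after /b/ — in each case the output is a copy of the preceding consonant.

total assimilation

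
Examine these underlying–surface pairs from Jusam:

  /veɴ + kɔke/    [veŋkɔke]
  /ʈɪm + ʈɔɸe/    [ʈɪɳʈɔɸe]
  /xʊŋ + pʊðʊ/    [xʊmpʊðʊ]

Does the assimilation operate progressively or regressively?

regressive

Underlying /ɴ/ is realised as [ŋ] next to /k/; /k/ itself does not change.
/ɴ/ is uvular while /k/ is velar; the output [ŋ] is velar, matching the trigger — so the feature that spreads is place.
Checking the remaining alternations: /m/ → [ɳ] before /ʈ/ (bilabial → retroflex, matching retroflex); /ŋ/ → [m] before /p/ (velar → bilabial, matching bilabial) — only place changes, and always toward the following segment.
The trigger is the following segment, so the direction is regressive (anticipatory).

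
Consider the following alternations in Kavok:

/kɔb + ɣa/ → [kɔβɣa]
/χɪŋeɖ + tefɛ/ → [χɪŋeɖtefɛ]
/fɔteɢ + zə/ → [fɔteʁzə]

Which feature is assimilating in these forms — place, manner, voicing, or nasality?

The segment that alternates is /b/, which surfaces as [β] when adjacent to /ɣ/.
The change stop → fricative matches the manner of the following /ɣ/, identifying this as manner assimilation.
Checking the remaining alternation: /ɢ/ → [ʁ] before /z/ (stop → fricative, matching a fricative) — only manner changes, and always toward the following segment.
Nothing changes in [χɪŋeɖtefɛ]: there the adjacent consonants already agree in manner (/ɖ/ and /t/ are both stops), so this form is consistent with the same rule.

manner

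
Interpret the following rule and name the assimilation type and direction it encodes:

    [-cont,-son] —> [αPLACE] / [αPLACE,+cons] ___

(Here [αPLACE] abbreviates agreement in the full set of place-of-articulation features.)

progressive place assimilation

The shared variable α links the value of the place features (abbreviated [PLACE]) on the target to the same value on the neighbouring segment, so place is the feature that assimilates.
Since the environment is written before the underscore, the trigger precedes the target; the direction is progressive.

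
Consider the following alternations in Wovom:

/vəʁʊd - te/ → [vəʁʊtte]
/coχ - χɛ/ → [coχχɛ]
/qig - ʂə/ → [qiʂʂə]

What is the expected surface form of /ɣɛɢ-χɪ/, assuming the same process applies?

[ɣɛχχɪ]

The data show regressive total assimilation (/d/ → [t] before /t/; /g/ → [ʂ] before /ʂ/): in every case the target segment becomes identical to its following neighbour, copying more than a single feature.
In [coχχɛ] the two consonants at the boundary are already identical (/χ/ + /χ/), so the rule applies vacuously and nothing changes.
/ɢ/ is the segment targeted by the rule; it sits immediately before /χ/, so it assimilates completely and surfaces as [χ].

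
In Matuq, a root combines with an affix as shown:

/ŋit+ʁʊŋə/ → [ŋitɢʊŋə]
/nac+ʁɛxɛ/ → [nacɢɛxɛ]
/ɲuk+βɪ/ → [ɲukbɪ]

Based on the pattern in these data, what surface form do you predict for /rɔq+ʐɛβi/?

[rɔqɖɛβi]

The data show progressive manner assimilation: /ʁ/ → [ɢ] after /t/; /ʁ/ → [ɢ] after /c/; /β/ → [b] after /k/. In each pair only manner changes, matching the preceding consonant, while place and voice stay constant.
The rule targets /ʐ/ (voiced retroflex fricative), which sits after the trigger /q/ (stop).
The voiced retroflex stop is [ɖ], so /ʐ/ → [ɖ].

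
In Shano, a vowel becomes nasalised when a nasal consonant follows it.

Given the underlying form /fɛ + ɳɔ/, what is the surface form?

The vowel /ɛ/ is adjacent to the following nasal /ɳ/, so it acquires [+nasal] and surfaces as [ɛ̃].

[fɛ̃ɳɔ]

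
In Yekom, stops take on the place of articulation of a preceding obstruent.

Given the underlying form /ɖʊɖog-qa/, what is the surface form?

/q/ is a voiceless uvular stop. The preceding trigger /g/ is velar, so /q/ must become velar as well.
A voiceless velar stop is [k], so the surface segment is [k].

[ɖʊɖogka]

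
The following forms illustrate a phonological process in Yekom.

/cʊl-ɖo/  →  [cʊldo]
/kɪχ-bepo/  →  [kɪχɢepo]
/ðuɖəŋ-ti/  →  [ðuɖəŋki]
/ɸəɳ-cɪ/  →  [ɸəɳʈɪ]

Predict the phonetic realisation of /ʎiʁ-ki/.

[ʎiʁqi]

The data show progressive place assimilation: /ɖ/ → [d] after /l/; /b/ → [ɢ] after /χ/; /t/ → [k] after /ŋ/; /c/ → [ʈ] after /ɳ/. In each pair only place changes, matching the preceding consonant, while manner and voice stay constant.
/k/ is a voiceless velar stop. The preceding trigger /ʁ/ is uvular, so /k/ must become uvular as well.
A voiceless uvular stop is [q], so the surface segment is [q].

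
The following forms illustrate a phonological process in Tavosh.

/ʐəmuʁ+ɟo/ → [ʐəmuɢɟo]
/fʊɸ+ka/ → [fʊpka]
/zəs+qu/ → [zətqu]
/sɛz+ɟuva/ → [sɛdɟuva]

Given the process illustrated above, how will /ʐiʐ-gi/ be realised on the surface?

[ʐiɖgi]

The data show regressive manner assimilation: /ʁ/ → [ɢ] before /ɟ/; /ɸ/ → [p] before /k/; /s/ → [t] before /q/; /z/ → [d] before /ɟ/. In each pair only manner changes, matching the following consonant, while place and voice stay constant.
The rule targets /ʐ/ (voiced retroflex fricative), which sits before the trigger /g/ (stop).
Changing only its manner to stop gives [ɖ] — the voiced retroflex stop.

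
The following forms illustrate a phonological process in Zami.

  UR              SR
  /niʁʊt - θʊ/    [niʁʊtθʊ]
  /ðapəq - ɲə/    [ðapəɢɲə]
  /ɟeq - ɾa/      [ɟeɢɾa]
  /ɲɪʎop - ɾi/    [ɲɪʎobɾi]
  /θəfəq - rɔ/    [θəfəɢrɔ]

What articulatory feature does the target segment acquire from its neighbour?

Comparing underlying and surface forms, /q/ → [ɢ] is the alternation; the neighbouring /ɲ/ is constant.
/q/ is voiceless while /ɲ/ is voiced; the output [ɢ] is voiced, matching the trigger — so the feature that spreads is voicing.
The same holds elsewhere in the data: /q/ → [ɢ] before /ɾ/ (voiceless → voiced, matching voiced); /p/ → [b] before /ɾ/ (voiceless → voiced, matching voiced); /q/ → [ɢ] before /r/ (voiceless → voiced, matching voiced) — only voicing changes, and always toward the following segment.
No alternation appears in [niʁʊtθʊ]: there the adjacent consonants already agree in voicing (/t/ and /θ/ are both voiceless), so this form is consistent with the same rule.

voicing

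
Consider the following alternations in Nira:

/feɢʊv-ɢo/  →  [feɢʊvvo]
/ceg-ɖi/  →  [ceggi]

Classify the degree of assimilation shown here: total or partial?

The segment that alternates is /ɢ/, which surfaces as [v] when adjacent to /v/.
The output [v] is identical to the trigger /v/ — every feature (place, manner, voicing) has been copied — so this is total assimilation.
The remaining alternation confirms this: /ɖ/ → [g] after /g/ — in each case the output is a copy of the preceding consonant.

total assimilation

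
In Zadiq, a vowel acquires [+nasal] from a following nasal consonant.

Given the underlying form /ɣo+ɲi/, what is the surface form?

[ɣõɲi]

/o/ sits next to the nasal /ɲ/ and is therefore nasalised to [õ].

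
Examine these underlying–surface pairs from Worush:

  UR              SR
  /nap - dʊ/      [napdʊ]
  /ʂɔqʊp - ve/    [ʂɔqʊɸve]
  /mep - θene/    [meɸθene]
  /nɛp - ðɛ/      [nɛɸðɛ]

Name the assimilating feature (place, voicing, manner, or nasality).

manner

Underlying /p/ is realised as [ɸ] next to /v/; /v/ itself does not change.
/p/ is a stop while /v/ is a fricative; the output [ɸ] is a fricative, matching the trigger — so the feature that spreads is manner.
Checking the remaining alternations: /p/ → [ɸ] before /θ/ (stop → fricative, matching a fricative); /p/ → [ɸ] before /ð/ (stop → fricative, matching a fricative) — only manner changes, and always toward the following segment.
No alternation appears in [napdʊ]: there the adjacent consonants already agree in manner (/p/ and /d/ are both stops), so this form is consistent with the same rule.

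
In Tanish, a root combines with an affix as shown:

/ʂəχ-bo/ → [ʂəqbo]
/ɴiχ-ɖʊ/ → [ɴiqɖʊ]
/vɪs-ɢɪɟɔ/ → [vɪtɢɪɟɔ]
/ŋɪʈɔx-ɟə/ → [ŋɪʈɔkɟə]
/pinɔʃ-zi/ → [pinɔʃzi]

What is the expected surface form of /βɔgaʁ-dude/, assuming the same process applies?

The data show regressive manner assimilation: /χ/ → [q] before /b/; /χ/ → [q] before /ɖ/; /s/ → [t] before /ɢ/; /x/ → [k] before /ɟ/. In each pair only manner changes, matching the following consonant, while place and voice stay constant.
No alternation appears in [pinɔʃzi]: there the adjacent consonants already agree in manner (/ʃ/ and /z/ are both fricatives), so this form is consistent with the same rule.
The rule targets /ʁ/ (voiced uvular fricative), which sits before the trigger /d/ (stop).
A voiced uvular stop is [ɢ], so the surface segment is [ɢ].

[βɔgaɢdude]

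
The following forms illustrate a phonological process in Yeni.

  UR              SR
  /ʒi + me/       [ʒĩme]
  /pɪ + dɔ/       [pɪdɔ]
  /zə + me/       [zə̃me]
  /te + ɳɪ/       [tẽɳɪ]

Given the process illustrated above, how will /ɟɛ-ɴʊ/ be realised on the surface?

[ɟɛ̃ɴʊ]

The data show regressive nasality assimilation (vowel nasalisation): /i/ → [ĩ] before /m/; /ə/ → [ə̃] before /m/; /e/ → [ẽ] before /ɳ/ — a vowel is nasalised by an immediately following nasal consonant.
No change occurs in [pɪdɔ] because the vowel at the boundary is adjacent to an oral consonant, not a nasal (/ɪ/ next to /d/).
The vowel /ɛ/ is adjacent to the following nasal /ɴ/, so it acquires [+nasal] and surfaces as [ɛ̃].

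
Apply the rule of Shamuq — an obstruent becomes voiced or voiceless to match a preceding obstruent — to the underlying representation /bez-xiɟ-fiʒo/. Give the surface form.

[bezɣiɟviʒo]

The rule targets /x/ (voiceless velar fricative), which sits after the trigger /z/ (voiced).
The voiced velar fricative is [ɣ], so /x/ → [ɣ].
The same rule applies at the second boundary: /f/ → [v] next to /ɟ/.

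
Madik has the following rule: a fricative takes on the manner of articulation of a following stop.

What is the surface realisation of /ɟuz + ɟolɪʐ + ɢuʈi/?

[ɟudɟolɪɖɢuʈi]

/z/ is a voiced alveolar fricative. The following trigger /ɟ/ is a stop, so /z/ must become a stop as well.
Changing only its manner to stop gives [d] — the voiced alveolar stop.
At the second juncture, /ʐ/ likewise becomes [ɖ] adjacent to /ɢ/.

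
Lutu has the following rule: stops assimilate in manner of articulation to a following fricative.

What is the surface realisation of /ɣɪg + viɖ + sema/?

[ɣɪɣviʐsema]

/g/ is a voiced velar stop. The following trigger /v/ is a fricative, so /g/ must become a fricative as well.
The voiced velar fricative is [ɣ], so /g/ → [ɣ].
At the second juncture, /ɖ/ likewise becomes [ʐ] adjacent to /s/.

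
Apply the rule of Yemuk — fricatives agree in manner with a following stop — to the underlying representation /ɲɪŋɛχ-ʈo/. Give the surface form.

The rule targets /χ/ (voiceless uvular fricative), which sits before the trigger /ʈ/ (stop).
The voiceless uvular stop is [q], so /χ/ → [q].

[ɲɪŋɛqʈo]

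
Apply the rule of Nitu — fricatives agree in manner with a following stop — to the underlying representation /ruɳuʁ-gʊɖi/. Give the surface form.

[ruɳuɢgʊɖi]

/ʁ/ is a voiced uvular fricative. The following trigger /g/ is a stop, so /ʁ/ must become a stop as well.
The voiced uvular stop is [ɢ], so /ʁ/ → [ɢ].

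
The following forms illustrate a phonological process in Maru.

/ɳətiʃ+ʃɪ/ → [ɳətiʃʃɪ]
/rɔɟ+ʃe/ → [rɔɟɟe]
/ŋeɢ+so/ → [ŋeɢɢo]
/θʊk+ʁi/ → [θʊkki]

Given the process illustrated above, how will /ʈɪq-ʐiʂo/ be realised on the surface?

[ʈɪqqiʂo]

The data show progressive total assimilation (/ʃ/ → [ɟ] after /ɟ/; /s/ → [ɢ] after /ɢ/; /ʁ/ → [k] after /k/): in every case the target segment becomes identical to its preceding neighbour, copying more than a single feature.
In [ɳətiʃʃɪ] the two consonants at the boundary are already identical (/ʃ/ + /ʃ/), so the rule applies vacuously and nothing changes.
/ʐ/ is the segment targeted by the rule; it sits immediately after /q/, so it assimilates completely and surfaces as [q].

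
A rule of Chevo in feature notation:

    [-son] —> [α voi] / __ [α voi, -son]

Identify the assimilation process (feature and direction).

The shared variable α links the value of [voi] on the target to the same value on the neighbouring segment, so voicing is the feature that assimilates.
The conditioning segment sits to the right of the focus bar, meaning the trigger follows the segment that changes — regressive assimilation.

regressive voicing assimilation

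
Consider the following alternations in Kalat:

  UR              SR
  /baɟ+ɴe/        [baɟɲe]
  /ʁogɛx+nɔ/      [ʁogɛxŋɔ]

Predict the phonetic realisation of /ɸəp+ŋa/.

The data show progressive place assimilation: /ɴ/ → [ɲ] after /ɟ/; /n/ → [ŋ] after /x/. In each pair only place changes, matching the preceding consonant, while manner and voice stay constant.
The rule targets /ŋ/ (voiced velar nasal), which sits after the trigger /p/ (bilabial).
A voiced bilabial nasal is [m], so the surface segment is [m].

[ɸəpma]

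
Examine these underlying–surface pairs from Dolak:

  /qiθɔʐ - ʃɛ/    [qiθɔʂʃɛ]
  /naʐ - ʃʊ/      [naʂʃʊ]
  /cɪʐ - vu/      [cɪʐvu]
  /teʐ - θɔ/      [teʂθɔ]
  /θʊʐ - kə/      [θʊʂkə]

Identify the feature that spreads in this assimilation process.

Underlying /ʐ/ is realised as [ʂ] next to /ʃ/; /ʃ/ itself does not change.
/ʐ/ is voiced while /ʃ/ is voiceless; the output [ʂ] is voiceless, matching the trigger — so the feature that spreads is voicing.
Checking the remaining alternations: /ʐ/ → [ʂ] before /θ/ (voiced → voiceless, matching voiceless); /ʐ/ → [ʂ] before /k/ (voiced → voiceless, matching voiceless) — only voicing changes, and always toward the following segment.
Nothing changes in [cɪʐvu]: there the adjacent consonants already agree in voicing (/ʐ/ and /v/ are both voiced), so this form is consistent with the same rule.

voicing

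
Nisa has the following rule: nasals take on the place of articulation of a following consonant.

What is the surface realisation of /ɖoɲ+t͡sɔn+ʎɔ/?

/ɲ/ is a voiced palatal nasal. The following trigger /t͡s/ is alveolar, so /ɲ/ must become alveolar as well.
The voiced alveolar nasal is [n], so /ɲ/ → [n].
The same rule applies at the second boundary: /n/ → [ɲ] next to /ʎ/.

[ɖont͡sɔɲʎɔ]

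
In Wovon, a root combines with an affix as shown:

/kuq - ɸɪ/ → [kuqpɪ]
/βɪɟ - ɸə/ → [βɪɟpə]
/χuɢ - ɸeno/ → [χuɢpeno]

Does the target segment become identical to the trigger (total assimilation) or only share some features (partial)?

The segment that alternates is /ɸ/, which surfaces as [p] when adjacent to /q/.
The change fricative → stop matches the manner of the preceding /q/, identifying this as manner assimilation.
Place and voice are unchanged, so the assimilation is partial, not total.
Checking the remaining alternations: /ɸ/ → [p] after /ɟ/ (fricative → stop, matching a stop); /ɸ/ → [p] after /ɢ/ (fricative → stop, matching a stop) — only manner changes, and always toward the preceding segment.

partial assimilation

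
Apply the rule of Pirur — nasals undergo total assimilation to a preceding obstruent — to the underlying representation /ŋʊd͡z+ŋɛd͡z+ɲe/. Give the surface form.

[ŋʊd͡zd͡zɛd͡zd͡ze]

/ŋ/ is the segment targeted by the rule; it sits immediately after /d͡z/, so it assimilates completely and surfaces as [d͡z].
At the second juncture, /ɲ/ likewise becomes [d͡z] adjacent to /d͡z/.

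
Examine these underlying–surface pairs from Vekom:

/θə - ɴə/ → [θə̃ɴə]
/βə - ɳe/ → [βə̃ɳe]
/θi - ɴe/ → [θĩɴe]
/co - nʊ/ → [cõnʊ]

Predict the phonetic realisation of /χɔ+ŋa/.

The data show regressive nasality assimilation (vowel nasalisation): /ə/ → [ə̃] before /ɴ/; /ə/ → [ə̃] before /ɳ/; /i/ → [ĩ] before /ɴ/; /o/ → [õ] before /n/ — a vowel is nasalised by an immediately following nasal consonant.
The vowel /ɔ/ is adjacent to the following nasal /ŋ/, so it acquires [+nasal] and surfaces as [ɔ̃].

[χɔ̃ŋa]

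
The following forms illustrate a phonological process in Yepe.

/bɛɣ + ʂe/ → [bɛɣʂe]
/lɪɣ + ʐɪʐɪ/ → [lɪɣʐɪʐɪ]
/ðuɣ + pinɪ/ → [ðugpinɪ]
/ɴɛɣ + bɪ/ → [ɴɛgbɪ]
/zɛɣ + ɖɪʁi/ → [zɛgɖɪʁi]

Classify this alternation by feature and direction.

Comparing underlying and surface forms, /ɣ/ → [g] is the alternation; the neighbouring /p/ is constant.
/ɣ/ is a fricative while /p/ is a stop; the output [g] is a stop, matching the trigger — so the feature that spreads is manner.
Place and voice are unchanged, so the assimilation is partial, not total.
The other alternating forms pattern the same way: /ɣ/ → [g] before /b/ (fricative → stop, matching a stop); /ɣ/ → [g] before /ɖ/ (fricative → stop, matching a stop) — only manner changes, and always toward the following segment.
No alternation appears in [bɛɣʂe], [lɪɣʐɪʐɪ]: there the adjacent consonants already agree in manner (/ɣ/ and /ʂ/ are both fricatives; /ɣ/ and /ʐ/ are both fricatives), so these forms are consistent with the same rule.
Since the segment that changes precedes the conditioning segment, the assimilation is regressive.

regressive manner assimilation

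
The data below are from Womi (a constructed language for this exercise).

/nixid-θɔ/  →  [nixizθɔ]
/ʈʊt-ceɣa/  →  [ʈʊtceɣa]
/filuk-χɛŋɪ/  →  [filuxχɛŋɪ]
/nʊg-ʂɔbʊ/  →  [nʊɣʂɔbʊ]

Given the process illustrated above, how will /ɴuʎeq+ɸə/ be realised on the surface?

The data show regressive manner assimilation: /d/ → [z] before /θ/; /k/ → [x] before /χ/; /g/ → [ɣ] before /ʂ/. In each pair only manner changes, matching the following consonant, while place and voice stay constant.
Nothing changes in [ʈʊtceɣa]: there the adjacent consonants already agree in manner (/t/ and /c/ are both stops), so this form is consistent with the same rule.
The rule targets /q/ (voiceless uvular stop), which sits before the trigger /ɸ/ (fricative).
The voiceless uvular fricative is [χ], so /q/ → [χ].

[ɴuʎeχɸə]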